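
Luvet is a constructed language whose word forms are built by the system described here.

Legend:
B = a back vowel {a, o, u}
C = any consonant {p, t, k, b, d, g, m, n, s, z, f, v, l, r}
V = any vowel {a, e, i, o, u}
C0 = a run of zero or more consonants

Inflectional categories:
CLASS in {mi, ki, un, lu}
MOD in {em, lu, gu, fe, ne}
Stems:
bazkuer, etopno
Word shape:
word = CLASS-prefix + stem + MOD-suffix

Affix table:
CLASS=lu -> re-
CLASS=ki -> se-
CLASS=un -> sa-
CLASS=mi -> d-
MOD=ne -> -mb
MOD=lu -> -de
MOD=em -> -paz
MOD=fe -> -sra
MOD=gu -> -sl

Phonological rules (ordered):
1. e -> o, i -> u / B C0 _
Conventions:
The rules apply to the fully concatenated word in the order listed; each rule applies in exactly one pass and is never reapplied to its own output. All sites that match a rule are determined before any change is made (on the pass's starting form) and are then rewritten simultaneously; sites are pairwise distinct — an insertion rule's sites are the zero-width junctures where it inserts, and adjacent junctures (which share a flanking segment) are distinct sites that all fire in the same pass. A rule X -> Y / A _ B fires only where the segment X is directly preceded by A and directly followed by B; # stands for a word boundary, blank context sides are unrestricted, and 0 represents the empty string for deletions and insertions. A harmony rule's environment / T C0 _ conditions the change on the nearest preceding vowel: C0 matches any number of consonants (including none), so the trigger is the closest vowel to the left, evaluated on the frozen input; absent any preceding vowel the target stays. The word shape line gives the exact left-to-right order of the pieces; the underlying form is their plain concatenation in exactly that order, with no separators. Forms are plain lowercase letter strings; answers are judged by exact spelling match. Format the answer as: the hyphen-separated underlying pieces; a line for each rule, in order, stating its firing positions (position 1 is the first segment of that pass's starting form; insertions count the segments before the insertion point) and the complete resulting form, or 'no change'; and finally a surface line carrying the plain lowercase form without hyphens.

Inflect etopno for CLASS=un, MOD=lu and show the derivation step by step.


underlying: sa-etopno-de
1. e -> o, i -> u / B C0 _: fires at position(s) 3, 10: saotopnodo
surface: saotopnodo


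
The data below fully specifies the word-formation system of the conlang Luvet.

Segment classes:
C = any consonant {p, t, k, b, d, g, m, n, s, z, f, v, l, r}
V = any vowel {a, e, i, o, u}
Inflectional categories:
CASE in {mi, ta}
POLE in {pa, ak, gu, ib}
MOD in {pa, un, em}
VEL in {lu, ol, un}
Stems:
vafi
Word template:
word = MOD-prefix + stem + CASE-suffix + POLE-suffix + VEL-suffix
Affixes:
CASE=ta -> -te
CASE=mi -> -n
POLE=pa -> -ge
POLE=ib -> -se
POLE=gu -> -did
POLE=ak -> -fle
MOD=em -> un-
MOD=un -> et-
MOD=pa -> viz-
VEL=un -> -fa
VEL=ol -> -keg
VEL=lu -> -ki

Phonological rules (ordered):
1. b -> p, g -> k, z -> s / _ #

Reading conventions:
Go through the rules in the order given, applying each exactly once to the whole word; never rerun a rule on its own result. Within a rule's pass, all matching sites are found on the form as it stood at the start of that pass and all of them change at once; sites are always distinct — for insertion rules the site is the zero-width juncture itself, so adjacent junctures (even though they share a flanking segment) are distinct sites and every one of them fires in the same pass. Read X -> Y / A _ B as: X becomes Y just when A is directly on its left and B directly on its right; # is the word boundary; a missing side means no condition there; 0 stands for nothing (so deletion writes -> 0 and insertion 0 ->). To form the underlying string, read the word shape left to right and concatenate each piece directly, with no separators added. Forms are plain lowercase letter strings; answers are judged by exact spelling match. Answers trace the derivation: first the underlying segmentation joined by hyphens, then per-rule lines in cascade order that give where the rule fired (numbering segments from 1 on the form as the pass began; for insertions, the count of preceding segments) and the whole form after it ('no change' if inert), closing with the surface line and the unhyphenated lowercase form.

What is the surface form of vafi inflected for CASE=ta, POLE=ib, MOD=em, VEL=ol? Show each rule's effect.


underlying: un-vafi-te-se-keg
1. b -> p, g -> k, z -> s / _ #: fires at position(s) 13: unvafitesekek
surface: unvafitesekek


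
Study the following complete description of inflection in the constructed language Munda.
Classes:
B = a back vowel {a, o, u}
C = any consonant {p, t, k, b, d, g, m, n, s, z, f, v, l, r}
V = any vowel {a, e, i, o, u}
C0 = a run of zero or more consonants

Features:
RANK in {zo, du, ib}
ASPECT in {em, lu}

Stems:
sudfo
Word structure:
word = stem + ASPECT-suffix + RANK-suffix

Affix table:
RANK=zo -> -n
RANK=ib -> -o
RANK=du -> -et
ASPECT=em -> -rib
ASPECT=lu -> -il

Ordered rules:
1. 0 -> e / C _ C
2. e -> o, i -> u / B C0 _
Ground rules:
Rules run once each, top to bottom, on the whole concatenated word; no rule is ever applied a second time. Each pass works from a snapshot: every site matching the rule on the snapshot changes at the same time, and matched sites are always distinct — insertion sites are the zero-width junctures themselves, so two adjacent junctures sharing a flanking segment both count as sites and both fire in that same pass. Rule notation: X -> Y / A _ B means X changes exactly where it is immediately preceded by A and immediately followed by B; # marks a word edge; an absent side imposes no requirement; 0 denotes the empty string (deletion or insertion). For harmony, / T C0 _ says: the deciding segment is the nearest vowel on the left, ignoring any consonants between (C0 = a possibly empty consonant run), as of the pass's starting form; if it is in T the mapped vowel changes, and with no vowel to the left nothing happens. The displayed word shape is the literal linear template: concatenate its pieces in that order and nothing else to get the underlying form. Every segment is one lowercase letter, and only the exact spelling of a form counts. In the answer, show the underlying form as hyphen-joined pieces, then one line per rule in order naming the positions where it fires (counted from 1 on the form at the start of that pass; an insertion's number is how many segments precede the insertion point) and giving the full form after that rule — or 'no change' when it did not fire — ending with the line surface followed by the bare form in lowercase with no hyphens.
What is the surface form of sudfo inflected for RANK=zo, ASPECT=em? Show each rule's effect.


underlying: sudfo-rib-n
1. 0 -> e / C _ C: inserts after position(s) 3, 8: sudeforiben
2. e -> o, i -> u / B C0 _: fires at position(s) 4, 8: sudoforuben
surface: sudoforuben


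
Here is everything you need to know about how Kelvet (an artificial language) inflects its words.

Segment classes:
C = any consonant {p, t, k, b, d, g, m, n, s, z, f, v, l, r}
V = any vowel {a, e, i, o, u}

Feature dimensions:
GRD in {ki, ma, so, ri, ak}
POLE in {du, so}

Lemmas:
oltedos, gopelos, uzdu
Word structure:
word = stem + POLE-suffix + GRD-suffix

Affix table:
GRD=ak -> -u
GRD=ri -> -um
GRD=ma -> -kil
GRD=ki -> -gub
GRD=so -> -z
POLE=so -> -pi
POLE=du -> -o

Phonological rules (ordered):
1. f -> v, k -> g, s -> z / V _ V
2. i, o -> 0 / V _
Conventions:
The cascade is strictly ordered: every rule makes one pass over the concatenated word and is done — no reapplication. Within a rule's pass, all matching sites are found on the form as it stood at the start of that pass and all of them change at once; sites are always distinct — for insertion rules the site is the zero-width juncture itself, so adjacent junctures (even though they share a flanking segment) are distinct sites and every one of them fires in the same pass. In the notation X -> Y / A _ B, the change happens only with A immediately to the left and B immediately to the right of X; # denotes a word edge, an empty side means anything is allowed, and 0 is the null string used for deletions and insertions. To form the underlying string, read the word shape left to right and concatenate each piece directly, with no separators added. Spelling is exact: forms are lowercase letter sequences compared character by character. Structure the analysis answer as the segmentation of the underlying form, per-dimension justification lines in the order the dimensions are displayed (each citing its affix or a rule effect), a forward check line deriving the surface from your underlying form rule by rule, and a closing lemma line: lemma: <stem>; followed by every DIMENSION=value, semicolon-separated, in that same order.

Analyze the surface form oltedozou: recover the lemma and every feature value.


underlying: oltedos-o-u
GRD=ak - signalled by the affix -u
POLE=du - signalled by the affix -o
check: oltedosou -> oltedozou -> oltedozou
lemma: oltedos; GRD=ak; POLE=du


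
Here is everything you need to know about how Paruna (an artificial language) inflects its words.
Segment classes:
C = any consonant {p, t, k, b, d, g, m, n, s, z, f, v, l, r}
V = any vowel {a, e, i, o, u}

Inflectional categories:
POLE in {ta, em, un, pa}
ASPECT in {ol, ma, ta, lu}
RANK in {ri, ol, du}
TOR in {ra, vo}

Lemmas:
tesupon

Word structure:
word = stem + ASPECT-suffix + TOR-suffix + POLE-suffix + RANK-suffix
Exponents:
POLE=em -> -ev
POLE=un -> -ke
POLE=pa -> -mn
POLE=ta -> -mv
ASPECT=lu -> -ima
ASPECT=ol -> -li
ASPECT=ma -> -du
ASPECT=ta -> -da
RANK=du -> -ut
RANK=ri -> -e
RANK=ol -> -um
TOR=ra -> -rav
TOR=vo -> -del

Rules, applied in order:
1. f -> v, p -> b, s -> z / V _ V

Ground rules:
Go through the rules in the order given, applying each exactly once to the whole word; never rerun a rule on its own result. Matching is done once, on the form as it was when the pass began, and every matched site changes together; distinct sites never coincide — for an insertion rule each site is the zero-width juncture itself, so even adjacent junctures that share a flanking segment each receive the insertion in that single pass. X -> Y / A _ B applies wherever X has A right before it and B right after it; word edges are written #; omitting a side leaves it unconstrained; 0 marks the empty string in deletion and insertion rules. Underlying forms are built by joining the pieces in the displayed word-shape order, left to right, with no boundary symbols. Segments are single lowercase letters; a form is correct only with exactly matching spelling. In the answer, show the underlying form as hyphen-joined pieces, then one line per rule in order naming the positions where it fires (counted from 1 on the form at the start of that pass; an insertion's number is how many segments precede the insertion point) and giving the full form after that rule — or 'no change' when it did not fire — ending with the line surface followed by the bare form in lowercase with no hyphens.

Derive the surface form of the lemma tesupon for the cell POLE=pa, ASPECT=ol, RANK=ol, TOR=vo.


underlying: tesupon-li-del-mn-um
1. f -> v, p -> b, s -> z / V _ V: fires at position(s) 3, 5: tezubonlidelmnum
surface: tezubonlidelmnum


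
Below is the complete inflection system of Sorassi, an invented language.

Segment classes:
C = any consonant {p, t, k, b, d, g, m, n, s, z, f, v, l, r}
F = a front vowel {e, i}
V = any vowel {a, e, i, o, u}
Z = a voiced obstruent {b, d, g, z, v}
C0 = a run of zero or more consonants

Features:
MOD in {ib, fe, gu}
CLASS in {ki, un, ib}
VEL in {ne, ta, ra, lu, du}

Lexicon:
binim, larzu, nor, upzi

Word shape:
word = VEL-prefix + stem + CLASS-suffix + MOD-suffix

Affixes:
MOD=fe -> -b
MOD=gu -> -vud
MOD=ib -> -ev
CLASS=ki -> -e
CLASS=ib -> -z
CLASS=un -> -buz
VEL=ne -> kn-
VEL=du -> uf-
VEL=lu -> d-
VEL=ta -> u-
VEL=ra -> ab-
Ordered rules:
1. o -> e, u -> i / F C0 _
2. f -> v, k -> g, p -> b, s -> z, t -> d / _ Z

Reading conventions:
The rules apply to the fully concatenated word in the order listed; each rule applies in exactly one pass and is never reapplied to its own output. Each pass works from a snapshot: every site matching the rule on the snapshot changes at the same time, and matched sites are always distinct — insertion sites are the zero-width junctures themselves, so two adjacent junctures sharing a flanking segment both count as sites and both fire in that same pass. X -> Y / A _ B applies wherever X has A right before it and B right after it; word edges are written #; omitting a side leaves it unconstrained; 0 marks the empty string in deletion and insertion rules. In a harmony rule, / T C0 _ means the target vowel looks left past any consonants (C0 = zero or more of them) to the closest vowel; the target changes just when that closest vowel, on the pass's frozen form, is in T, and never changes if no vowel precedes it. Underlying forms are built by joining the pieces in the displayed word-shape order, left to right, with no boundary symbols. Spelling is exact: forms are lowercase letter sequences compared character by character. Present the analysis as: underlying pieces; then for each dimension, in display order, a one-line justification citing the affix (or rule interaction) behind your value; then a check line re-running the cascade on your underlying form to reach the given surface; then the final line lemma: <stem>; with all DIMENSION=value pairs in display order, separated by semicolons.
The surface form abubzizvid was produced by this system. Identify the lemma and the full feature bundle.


underlying: ab-upzi-z-vud
MOD=gu - signalled by the affix -vud
CLASS=ib - signalled by the affix -z
VEL=ra - signalled by the affix ab-
check: abupzizvud -> abupzizvid -> abubzizvid
lemma: upzi; MOD=gu; CLASS=ib; VEL=ra


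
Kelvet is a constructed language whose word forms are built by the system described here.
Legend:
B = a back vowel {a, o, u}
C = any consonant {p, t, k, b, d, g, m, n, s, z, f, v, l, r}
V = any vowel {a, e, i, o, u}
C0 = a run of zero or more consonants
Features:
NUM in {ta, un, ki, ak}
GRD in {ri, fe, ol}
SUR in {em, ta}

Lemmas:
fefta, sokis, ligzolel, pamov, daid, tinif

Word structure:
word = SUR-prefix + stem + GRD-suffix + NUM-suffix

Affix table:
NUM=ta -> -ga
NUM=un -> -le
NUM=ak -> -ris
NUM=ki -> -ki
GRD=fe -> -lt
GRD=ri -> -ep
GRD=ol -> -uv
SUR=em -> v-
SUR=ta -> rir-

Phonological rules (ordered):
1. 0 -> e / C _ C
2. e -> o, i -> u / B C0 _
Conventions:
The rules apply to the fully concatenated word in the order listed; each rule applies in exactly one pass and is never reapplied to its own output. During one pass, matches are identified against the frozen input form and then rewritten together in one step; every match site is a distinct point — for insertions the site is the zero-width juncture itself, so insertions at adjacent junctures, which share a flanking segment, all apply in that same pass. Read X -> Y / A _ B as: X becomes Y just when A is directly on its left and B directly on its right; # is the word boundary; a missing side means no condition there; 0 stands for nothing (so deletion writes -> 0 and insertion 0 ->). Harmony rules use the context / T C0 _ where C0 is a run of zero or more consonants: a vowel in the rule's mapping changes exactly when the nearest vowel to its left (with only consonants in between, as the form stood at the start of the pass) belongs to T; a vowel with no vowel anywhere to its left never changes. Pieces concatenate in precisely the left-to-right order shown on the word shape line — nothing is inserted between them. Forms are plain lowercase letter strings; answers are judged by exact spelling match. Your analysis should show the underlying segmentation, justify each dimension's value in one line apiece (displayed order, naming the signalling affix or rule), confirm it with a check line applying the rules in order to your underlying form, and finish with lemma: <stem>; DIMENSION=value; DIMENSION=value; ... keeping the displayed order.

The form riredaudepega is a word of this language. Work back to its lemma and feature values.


underlying: rir-daid-ep-ga
NUM=ta - signalled by the affix -ga
GRD=ri - signalled by the affix -ep
SUR=ta - signalled by the affix rir-
check: rirdaidepga -> riredaidepega -> riredaudepega
lemma: daid; NUM=ta; GRD=ri; SUR=ta


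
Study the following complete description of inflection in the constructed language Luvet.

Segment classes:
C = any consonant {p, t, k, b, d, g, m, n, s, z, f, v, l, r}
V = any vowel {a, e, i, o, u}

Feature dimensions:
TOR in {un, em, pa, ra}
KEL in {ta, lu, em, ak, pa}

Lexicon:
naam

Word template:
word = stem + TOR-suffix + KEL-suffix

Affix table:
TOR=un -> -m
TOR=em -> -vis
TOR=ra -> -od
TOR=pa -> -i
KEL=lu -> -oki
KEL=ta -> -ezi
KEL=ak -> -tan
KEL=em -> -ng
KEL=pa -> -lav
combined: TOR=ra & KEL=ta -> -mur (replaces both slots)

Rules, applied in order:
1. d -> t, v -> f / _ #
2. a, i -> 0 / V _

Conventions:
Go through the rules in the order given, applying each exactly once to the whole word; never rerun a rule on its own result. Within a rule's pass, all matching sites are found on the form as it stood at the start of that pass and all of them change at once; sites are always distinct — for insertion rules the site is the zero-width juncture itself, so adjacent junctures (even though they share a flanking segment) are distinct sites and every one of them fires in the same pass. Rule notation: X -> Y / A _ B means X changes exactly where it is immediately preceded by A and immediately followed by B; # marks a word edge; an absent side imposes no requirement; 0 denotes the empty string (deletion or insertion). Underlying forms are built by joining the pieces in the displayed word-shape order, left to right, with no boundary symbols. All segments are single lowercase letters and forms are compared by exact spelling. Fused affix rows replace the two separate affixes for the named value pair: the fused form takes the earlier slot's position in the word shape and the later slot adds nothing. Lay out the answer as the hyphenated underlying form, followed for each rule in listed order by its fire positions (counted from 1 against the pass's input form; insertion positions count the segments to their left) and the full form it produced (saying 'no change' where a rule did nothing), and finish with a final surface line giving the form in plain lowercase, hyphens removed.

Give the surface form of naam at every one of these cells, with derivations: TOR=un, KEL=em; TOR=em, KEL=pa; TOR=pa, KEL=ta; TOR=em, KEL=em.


cell TOR=un, KEL=em:
underlying: naam-m-ng
1. d -> t, v -> f / _ #: no change
2. a, i -> 0 / V _: fires at position(s) 3: nammng
surface: nammng

cell TOR=em, KEL=pa:
underlying: naam-vis-lav
1. d -> t, v -> f / _ #: fires at position(s) 10: naamvislaf
2. a, i -> 0 / V _: fires at position(s) 3: namvislaf
surface: namvislaf

cell TOR=pa, KEL=ta:
underlying: naam-i-ezi
1. d -> t, v -> f / _ #: no change
2. a, i -> 0 / V _: fires at position(s) 3: namiezi
surface: namiezi

cell TOR=em, KEL=em:
underlying: naam-vis-ng
1. d -> t, v -> f / _ #: no change
2. a, i -> 0 / V _: fires at position(s) 3: namvisng
surface: namvisng


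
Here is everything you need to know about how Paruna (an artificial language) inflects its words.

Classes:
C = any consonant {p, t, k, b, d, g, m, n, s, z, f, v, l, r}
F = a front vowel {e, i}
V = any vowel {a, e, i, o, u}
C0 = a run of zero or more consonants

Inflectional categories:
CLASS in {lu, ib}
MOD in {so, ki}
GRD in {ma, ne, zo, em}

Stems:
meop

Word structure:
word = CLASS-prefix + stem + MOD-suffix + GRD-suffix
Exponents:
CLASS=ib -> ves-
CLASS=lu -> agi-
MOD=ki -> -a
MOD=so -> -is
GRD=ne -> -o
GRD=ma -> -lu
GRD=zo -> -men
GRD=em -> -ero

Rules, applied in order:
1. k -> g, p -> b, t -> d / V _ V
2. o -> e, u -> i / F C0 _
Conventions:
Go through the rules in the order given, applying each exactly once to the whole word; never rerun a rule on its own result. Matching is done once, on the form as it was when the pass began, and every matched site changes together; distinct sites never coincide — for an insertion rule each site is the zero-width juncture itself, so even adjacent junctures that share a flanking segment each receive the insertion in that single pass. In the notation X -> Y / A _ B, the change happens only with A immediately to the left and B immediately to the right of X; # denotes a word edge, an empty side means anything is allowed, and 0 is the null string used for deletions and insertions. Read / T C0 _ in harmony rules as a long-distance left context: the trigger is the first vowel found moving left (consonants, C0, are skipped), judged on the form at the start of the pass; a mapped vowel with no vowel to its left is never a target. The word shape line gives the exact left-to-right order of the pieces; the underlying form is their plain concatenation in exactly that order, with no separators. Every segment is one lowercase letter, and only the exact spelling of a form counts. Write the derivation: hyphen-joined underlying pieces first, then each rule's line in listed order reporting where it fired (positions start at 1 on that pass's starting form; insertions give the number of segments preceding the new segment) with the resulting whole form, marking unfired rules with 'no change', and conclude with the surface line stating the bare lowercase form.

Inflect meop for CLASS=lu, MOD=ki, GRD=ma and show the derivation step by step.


underlying: agi-meop-a-lu
1. k -> g, p -> b, t -> d / V _ V: fires at position(s) 7: agimeobalu
2. o -> e, u -> i / F C0 _: fires at position(s) 6: agimeebalu
surface: agimeebalu


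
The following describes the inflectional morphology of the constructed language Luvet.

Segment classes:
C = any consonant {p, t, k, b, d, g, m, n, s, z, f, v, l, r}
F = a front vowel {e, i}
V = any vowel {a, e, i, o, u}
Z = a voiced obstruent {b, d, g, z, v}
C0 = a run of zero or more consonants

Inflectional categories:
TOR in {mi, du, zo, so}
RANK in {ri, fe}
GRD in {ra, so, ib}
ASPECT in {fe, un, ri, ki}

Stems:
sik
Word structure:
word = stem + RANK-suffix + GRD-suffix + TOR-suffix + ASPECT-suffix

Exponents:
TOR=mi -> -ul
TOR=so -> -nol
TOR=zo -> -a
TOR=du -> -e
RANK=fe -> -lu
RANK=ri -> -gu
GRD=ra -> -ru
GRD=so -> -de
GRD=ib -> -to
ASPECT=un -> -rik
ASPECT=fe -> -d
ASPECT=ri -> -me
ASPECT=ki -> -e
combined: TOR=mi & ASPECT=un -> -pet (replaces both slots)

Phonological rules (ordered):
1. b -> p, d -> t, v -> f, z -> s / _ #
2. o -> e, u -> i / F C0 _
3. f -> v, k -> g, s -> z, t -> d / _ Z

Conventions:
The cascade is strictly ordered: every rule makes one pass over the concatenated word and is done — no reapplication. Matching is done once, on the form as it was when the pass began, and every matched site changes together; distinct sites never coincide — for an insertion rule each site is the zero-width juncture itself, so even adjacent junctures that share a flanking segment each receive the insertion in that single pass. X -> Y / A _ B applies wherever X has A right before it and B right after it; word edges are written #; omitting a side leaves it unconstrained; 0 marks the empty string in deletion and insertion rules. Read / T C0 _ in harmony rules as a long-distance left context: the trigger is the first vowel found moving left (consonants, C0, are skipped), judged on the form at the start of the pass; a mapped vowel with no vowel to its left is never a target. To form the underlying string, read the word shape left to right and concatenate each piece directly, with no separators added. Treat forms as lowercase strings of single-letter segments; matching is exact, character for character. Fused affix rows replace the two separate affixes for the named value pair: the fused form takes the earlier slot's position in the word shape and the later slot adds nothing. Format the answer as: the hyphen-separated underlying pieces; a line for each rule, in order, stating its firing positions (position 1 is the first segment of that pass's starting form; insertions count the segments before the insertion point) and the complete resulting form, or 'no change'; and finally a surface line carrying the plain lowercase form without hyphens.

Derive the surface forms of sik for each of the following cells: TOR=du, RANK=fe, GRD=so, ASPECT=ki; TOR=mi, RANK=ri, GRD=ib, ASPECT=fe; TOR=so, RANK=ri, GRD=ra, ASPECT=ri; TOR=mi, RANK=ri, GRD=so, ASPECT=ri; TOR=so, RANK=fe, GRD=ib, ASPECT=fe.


cell TOR=du, RANK=fe, GRD=so, ASPECT=ki:
underlying: sik-lu-de-e-e
1. b -> p, d -> t, v -> f, z -> s / _ #: no change
2. o -> e, u -> i / F C0 _: fires at position(s) 5: siklideee
3. f -> v, k -> g, s -> z, t -> d / _ Z: no change
surface: siklideee

cell TOR=mi, RANK=ri, GRD=ib, ASPECT=fe:
underlying: sik-gu-to-ul-d
1. b -> p, d -> t, v -> f, z -> s / _ #: fires at position(s) 10: sikgutoult
2. o -> e, u -> i / F C0 _: fires at position(s) 5: sikgitoult
3. f -> v, k -> g, s -> z, t -> d / _ Z: fires at position(s) 3: siggitoult
surface: siggitoult

cell TOR=so, RANK=ri, GRD=ra, ASPECT=ri:
underlying: sik-gu-ru-nol-me
1. b -> p, d -> t, v -> f, z -> s / _ #: no change
2. o -> e, u -> i / F C0 _: fires at position(s) 5: sikgirunolme
3. f -> v, k -> g, s -> z, t -> d / _ Z: fires at position(s) 3: siggirunolme
surface: siggirunolme

cell TOR=mi, RANK=ri, GRD=so, ASPECT=ri:
underlying: sik-gu-de-ul-me
1. b -> p, d -> t, v -> f, z -> s / _ #: no change
2. o -> e, u -> i / F C0 _: fires at position(s) 5, 8: sikgideilme
3. f -> v, k -> g, s -> z, t -> d / _ Z: fires at position(s) 3: siggideilme
surface: siggideilme

cell TOR=so, RANK=fe, GRD=ib, ASPECT=fe:
underlying: sik-lu-to-nol-d
1. b -> p, d -> t, v -> f, z -> s / _ #: fires at position(s) 11: siklutonolt
2. o -> e, u -> i / F C0 _: fires at position(s) 5: siklitonolt
3. f -> v, k -> g, s -> z, t -> d / _ Z: no change
surface: siklitonolt


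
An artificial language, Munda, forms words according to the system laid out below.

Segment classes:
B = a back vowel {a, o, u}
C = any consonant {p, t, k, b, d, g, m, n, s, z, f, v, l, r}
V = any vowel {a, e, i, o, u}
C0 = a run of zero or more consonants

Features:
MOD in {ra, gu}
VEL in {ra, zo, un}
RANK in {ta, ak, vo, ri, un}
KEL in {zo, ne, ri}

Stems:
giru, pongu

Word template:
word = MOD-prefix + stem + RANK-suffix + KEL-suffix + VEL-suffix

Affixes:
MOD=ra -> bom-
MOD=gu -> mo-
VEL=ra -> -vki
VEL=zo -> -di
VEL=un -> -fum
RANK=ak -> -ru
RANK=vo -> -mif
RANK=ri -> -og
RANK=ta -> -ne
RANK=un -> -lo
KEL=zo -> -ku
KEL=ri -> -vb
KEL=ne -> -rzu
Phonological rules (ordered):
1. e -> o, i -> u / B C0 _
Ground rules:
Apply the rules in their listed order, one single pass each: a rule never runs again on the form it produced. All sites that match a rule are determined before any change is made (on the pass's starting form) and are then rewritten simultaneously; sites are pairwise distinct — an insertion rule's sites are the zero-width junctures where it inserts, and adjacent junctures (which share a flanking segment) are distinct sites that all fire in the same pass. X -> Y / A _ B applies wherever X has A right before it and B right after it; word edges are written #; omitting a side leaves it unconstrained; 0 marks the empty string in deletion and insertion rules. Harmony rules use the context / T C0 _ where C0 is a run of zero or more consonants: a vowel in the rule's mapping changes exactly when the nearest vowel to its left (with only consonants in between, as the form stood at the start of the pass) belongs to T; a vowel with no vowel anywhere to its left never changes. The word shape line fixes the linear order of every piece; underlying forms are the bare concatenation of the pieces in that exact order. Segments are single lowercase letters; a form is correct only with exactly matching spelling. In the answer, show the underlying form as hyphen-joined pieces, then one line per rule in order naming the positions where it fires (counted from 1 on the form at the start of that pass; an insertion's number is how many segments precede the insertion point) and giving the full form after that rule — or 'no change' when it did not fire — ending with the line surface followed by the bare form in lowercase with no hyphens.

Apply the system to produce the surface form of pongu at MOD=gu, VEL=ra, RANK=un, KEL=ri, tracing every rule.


underlying: mo-pongu-lo-vb-vki
1. e -> o, i -> u / B C0 _: fires at position(s) 14: mopongulovbvku
surface: mopongulovbvku


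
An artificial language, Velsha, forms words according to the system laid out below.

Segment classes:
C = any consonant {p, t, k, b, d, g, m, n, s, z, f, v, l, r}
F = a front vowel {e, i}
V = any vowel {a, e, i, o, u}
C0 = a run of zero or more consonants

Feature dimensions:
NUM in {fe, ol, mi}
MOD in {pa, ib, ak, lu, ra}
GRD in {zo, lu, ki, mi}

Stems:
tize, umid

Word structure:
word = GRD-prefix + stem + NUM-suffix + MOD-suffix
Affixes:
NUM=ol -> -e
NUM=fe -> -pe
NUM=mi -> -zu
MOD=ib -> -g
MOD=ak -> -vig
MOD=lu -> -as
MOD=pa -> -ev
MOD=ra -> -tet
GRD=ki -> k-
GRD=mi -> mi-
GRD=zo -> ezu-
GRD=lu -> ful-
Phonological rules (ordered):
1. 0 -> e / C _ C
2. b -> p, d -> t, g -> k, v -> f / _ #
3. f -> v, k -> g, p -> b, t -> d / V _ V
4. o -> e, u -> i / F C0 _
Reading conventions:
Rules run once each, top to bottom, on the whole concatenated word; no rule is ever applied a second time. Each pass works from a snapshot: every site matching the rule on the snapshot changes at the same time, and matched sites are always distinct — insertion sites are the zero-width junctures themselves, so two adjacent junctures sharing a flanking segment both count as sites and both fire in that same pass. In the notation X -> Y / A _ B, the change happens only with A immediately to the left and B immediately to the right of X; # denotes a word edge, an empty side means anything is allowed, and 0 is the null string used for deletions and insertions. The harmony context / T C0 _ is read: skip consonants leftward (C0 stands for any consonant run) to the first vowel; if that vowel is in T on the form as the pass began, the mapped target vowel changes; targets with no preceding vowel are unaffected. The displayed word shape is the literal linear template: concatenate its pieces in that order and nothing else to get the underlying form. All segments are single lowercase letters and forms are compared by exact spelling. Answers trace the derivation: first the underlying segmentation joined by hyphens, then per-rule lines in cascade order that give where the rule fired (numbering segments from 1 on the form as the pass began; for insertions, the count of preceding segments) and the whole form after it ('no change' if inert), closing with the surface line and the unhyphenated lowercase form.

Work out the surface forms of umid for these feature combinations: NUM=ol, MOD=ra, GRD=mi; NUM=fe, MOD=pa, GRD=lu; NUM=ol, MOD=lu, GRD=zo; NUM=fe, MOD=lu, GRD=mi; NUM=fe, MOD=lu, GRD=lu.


cell NUM=ol, MOD=ra, GRD=mi:
underlying: mi-umid-e-tet
1. 0 -> e / C _ C: no change
2. b -> p, d -> t, g -> k, v -> f / _ #: no change
3. f -> v, k -> g, p -> b, t -> d / V _ V: fires at position(s) 8: miumidedet
4. o -> e, u -> i / F C0 _: fires at position(s) 3: miimidedet
surface: miimidedet

cell NUM=fe, MOD=pa, GRD=lu:
underlying: ful-umid-pe-ev
1. 0 -> e / C _ C: inserts after position(s) 7: fulumidepeev
2. b -> p, d -> t, g -> k, v -> f / _ #: fires at position(s) 12: fulumidepeef
3. f -> v, k -> g, p -> b, t -> d / V _ V: fires at position(s) 9: fulumidebeef
4. o -> e, u -> i / F C0 _: no change
surface: fulumidebeef

cell NUM=ol, MOD=lu, GRD=zo:
underlying: ezu-umid-e-as
1. 0 -> e / C _ C: no change
2. b -> p, d -> t, g -> k, v -> f / _ #: no change
3. f -> v, k -> g, p -> b, t -> d / V _ V: no change
4. o -> e, u -> i / F C0 _: fires at position(s) 3: eziumideas
surface: eziumideas

cell NUM=fe, MOD=lu, GRD=mi:
underlying: mi-umid-pe-as
1. 0 -> e / C _ C: inserts after position(s) 6: miumidepeas
2. b -> p, d -> t, g -> k, v -> f / _ #: no change
3. f -> v, k -> g, p -> b, t -> d / V _ V: fires at position(s) 8: miumidebeas
4. o -> e, u -> i / F C0 _: fires at position(s) 3: miimidebeas
surface: miimidebeas

cell NUM=fe, MOD=lu, GRD=lu:
underlying: ful-umid-pe-as
1. 0 -> e / C _ C: inserts after position(s) 7: fulumidepeas
2. b -> p, d -> t, g -> k, v -> f / _ #: no change
3. f -> v, k -> g, p -> b, t -> d / V _ V: fires at position(s) 9: fulumidebeas
4. o -> e, u -> i / F C0 _: no change
surface: fulumidebeas


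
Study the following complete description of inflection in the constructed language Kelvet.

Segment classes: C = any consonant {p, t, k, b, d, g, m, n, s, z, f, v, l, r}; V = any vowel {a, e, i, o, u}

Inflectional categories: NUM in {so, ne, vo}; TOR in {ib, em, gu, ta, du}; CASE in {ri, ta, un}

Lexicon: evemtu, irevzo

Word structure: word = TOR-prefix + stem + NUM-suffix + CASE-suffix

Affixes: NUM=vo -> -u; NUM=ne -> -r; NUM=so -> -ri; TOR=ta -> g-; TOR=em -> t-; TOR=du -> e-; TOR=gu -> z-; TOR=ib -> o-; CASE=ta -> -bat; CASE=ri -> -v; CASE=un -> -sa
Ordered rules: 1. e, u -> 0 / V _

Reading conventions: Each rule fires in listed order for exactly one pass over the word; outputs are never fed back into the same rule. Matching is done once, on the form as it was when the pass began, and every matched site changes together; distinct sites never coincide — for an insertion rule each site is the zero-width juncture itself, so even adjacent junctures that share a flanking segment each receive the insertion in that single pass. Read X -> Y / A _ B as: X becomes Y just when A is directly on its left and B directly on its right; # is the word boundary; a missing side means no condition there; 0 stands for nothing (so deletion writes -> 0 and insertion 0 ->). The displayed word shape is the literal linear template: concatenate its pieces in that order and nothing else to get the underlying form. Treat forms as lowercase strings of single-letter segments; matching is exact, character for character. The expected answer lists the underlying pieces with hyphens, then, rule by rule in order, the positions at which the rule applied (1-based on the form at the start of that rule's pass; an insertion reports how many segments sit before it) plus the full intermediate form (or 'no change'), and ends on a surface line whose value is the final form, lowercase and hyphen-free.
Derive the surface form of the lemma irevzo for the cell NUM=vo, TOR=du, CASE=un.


underlying: e-irevzo-u-sa
1. e, u -> 0 / V _: fires at position(s) 8: eirevzosa
surface: eirevzosa


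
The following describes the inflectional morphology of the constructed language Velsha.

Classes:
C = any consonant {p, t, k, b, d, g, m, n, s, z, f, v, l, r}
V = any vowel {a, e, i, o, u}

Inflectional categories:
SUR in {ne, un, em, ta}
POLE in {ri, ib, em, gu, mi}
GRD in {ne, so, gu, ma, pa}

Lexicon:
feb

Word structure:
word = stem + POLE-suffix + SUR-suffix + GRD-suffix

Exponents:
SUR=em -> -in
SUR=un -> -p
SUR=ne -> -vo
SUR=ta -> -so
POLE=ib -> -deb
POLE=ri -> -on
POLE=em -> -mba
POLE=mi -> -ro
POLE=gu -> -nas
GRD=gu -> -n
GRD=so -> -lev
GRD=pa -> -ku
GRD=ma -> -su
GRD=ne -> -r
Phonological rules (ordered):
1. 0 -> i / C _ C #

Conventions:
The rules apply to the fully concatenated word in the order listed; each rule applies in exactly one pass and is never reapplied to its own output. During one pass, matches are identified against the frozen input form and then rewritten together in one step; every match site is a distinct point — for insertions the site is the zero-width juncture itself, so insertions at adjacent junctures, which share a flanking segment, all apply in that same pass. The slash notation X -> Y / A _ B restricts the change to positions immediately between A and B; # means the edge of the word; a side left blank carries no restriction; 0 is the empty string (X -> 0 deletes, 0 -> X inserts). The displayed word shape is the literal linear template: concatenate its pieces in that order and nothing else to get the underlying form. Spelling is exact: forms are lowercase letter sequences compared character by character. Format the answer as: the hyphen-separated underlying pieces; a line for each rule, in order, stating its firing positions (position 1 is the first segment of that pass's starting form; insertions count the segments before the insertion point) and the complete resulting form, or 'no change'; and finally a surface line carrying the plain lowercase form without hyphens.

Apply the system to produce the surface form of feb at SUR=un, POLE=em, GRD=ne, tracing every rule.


underlying: feb-mba-p-r
1. 0 -> i / C _ C #: inserts after position(s) 7: febmbapir
surface: febmbapir


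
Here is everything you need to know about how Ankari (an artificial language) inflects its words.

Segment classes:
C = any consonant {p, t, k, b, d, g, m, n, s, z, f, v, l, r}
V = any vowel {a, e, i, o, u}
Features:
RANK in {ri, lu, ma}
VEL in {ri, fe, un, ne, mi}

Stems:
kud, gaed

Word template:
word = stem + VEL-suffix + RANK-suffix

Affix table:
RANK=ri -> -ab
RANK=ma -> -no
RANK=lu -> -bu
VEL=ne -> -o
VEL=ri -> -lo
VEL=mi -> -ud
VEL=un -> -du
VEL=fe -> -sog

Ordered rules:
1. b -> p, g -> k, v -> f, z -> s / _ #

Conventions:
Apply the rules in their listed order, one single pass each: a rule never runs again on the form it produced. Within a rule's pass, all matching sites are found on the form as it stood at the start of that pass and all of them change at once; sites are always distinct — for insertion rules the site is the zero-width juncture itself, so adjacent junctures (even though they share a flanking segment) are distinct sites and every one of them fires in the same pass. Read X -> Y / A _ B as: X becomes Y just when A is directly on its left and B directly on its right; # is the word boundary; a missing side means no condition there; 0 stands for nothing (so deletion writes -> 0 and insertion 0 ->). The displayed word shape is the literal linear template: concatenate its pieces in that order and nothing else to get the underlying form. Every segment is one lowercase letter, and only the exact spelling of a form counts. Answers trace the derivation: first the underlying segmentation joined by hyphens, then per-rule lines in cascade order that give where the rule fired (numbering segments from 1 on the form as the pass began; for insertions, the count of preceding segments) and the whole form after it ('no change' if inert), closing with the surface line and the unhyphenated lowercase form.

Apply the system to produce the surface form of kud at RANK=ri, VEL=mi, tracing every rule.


underlying: kud-ud-ab
1. b -> p, g -> k, v -> f, z -> s / _ #: fires at position(s) 7: kududap
surface: kududap


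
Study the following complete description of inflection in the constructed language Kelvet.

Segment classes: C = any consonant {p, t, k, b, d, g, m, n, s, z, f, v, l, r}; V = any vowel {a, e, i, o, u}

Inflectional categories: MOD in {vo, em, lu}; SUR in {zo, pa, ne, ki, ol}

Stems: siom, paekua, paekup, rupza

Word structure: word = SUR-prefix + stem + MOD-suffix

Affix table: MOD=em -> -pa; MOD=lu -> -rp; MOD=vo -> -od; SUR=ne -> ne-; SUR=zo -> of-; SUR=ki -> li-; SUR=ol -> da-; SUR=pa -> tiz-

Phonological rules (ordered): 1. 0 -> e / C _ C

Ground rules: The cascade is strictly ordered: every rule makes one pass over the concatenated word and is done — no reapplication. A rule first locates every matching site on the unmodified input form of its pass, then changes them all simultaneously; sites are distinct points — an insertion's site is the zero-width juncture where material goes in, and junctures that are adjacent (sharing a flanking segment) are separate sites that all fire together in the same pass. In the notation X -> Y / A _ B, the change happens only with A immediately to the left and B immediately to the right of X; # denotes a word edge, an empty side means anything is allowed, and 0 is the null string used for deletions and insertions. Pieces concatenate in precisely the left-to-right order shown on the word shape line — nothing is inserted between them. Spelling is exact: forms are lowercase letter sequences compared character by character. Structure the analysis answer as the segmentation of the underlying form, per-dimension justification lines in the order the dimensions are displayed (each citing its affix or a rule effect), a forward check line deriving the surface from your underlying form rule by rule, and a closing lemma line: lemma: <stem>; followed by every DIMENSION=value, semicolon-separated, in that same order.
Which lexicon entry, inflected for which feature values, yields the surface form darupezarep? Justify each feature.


underlying: da-rupza-rp
MOD=lu - signalled by the affix -rp
SUR=ol - signalled by the affix da-
check: darupzarp -> darupezarep
lemma: rupza; MOD=lu; SUR=ol
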